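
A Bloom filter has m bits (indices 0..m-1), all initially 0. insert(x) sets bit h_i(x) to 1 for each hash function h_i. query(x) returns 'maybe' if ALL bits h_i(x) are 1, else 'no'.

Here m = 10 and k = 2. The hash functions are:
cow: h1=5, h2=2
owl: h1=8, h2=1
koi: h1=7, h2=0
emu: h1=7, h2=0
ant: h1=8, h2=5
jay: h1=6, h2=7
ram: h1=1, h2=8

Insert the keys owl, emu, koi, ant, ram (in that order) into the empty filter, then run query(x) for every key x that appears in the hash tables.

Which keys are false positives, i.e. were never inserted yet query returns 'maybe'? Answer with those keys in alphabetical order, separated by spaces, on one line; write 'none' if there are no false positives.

Start: bits=0000000000
After insert 'owl': sets bits 1 8 -> bits=0100000010
After insert 'emu': sets bits 0 7 -> bits=1100000110
After insert 'koi': sets bits 0 7 -> bits=1100000110
After insert 'ant': sets bits 5 8 -> bits=1100010110
After insert 'ram': sets bits 1 8 -> bits=1100010110
Not inserted: cow jay — query each against bits=1100010110:
query cow: checks bit2=0, bit5=1 (has a 0) -> no => not a false positive
query jay: checks bit6=0, bit7=1 (has a 0) -> no => not a false positive
False positives (alphabetical): none

Answer: none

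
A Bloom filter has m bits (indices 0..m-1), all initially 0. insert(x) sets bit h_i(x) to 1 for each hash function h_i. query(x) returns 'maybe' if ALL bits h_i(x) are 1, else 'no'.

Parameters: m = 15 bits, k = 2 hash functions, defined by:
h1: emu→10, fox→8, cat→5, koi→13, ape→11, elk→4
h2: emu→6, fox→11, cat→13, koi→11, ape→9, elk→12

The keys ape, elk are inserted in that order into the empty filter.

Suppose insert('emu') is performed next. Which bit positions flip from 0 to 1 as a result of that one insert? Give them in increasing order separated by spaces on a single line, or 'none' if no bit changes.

Start: bits=000000000000000
After insert 'ape': sets bits 9 11 -> bits=000000000101000
After insert 'elk': sets bits 4 12 -> bits=000010000101100
insert 'emu' would touch bits 6 10; currently bit6=0, bit10=0
Bits that are 0 among those (would change 0->1): 6 10

Answer: 6 10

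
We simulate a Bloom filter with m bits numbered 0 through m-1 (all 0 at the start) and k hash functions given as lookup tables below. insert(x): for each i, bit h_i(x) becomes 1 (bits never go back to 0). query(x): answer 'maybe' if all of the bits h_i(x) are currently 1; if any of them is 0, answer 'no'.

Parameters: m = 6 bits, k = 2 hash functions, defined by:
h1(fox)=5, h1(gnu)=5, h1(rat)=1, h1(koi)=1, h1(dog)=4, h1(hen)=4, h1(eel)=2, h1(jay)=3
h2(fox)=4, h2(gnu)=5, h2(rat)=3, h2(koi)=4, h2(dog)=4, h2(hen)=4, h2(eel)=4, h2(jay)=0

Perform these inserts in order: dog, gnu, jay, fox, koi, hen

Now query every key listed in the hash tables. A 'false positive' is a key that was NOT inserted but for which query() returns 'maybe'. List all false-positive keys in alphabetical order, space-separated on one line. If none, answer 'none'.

Start: bits=000000
After insert 'dog': sets bits 4 -> bits=000010
After insert 'gnu': sets bits 5 -> bits=000011
After insert 'jay': sets bits 0 3 -> bits=100111
After insert 'fox': sets bits 4 5 -> bits=100111
After insert 'koi': sets bits 1 4 -> bits=110111
After insert 'hen': sets bits 4 -> bits=110111
Not inserted: eel rat — query each against bits=110111:
query eel: checks bit2=0, bit4=1 (has a 0) -> no => not a false positive
query rat: checks bit1=1, bit3=1 (all 1) -> maybe => FALSE POSITIVE
False positives (alphabetical): rat

Answer: rat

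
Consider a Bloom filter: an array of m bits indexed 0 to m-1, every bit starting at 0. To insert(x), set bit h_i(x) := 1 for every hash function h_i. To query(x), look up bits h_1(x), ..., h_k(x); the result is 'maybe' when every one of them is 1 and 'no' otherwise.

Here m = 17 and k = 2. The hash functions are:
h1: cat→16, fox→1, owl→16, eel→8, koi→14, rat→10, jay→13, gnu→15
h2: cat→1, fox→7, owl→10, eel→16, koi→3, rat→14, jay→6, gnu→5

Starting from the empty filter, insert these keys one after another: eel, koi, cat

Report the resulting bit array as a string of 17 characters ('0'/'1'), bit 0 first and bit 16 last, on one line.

Start: bits=00000000000000000
After insert 'eel': sets bits 8 16 -> bits=00000000100000001
After insert 'koi': sets bits 3 14 -> bits=00010000100000101
After insert 'cat': sets bits 1 16 -> bits=01010000100000101

Answer: 01010000100000101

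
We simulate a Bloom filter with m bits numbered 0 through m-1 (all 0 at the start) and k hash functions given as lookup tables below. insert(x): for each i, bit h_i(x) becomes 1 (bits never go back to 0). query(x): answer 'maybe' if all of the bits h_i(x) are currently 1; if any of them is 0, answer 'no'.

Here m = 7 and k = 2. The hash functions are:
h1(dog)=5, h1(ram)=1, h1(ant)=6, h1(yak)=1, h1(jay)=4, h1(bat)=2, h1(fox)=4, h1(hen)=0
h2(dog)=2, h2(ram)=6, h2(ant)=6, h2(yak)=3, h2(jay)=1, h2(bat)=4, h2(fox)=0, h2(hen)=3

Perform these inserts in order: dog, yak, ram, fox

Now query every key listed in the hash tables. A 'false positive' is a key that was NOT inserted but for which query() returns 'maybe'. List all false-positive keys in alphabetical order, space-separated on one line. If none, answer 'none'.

Start: bits=0000000
After insert 'dog': sets bits 2 5 -> bits=0010010
After insert 'yak': sets bits 1 3 -> bits=0111010
After insert 'ram': sets bits 1 6 -> bits=0111011
After insert 'fox': sets bits 0 4 -> bits=1111111
Not inserted: ant bat hen jay — query each against bits=1111111:
query ant: checks bit6=1 (all 1) -> maybe => FALSE POSITIVE
query bat: checks bit2=1, bit4=1 (all 1) -> maybe => FALSE POSITIVE
query hen: checks bit0=1, bit3=1 (all 1) -> maybe => FALSE POSITIVE
query jay: checks bit1=1, bit4=1 (all 1) -> maybe => FALSE POSITIVE
False positives (alphabetical): ant bat hen jay

Answer: ant bat hen jay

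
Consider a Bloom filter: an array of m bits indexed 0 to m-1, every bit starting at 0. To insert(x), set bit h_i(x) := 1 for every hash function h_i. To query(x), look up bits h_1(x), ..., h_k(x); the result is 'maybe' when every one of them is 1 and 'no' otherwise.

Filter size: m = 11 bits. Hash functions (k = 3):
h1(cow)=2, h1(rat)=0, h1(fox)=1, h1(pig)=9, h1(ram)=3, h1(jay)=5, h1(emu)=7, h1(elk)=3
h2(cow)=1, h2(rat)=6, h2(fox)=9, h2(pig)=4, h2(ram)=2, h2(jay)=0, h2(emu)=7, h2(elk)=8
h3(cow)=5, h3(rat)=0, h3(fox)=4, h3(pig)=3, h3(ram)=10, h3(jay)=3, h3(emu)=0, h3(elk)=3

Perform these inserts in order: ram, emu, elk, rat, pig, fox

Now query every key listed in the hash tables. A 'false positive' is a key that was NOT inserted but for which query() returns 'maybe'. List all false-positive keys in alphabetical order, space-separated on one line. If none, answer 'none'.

Start: bits=00000000000
After insert 'ram': sets bits 2 3 10 -> bits=00110000001
After insert 'emu': sets bits 0 7 -> bits=10110001001
After insert 'elk': sets bits 3 8 -> bits=10110001101
After insert 'rat': sets bits 0 6 -> bits=10110011101
After insert 'pig': sets bits 3 4 9 -> bits=10111011111
After insert 'fox': sets bits 1 4 9 -> bits=11111011111
Not inserted: cow jay — query each against bits=11111011111:
query cow: checks bit1=1, bit2=1, bit5=0 (has a 0) -> no => not a false positive
query jay: checks bit0=1, bit3=1, bit5=0 (has a 0) -> no => not a false positive
False positives (alphabetical): none

Answer: none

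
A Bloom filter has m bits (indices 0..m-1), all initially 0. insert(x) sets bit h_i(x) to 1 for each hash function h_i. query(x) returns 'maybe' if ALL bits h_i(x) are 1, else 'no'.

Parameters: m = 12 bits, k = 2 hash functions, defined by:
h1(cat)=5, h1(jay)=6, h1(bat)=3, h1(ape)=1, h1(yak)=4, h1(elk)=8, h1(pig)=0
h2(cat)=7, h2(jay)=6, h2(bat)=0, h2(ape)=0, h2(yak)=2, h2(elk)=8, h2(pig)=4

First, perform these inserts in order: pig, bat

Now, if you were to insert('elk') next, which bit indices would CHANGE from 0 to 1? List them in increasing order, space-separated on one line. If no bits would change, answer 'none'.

Start: bits=000000000000
After insert 'pig': sets bits 0 4 -> bits=100010000000
After insert 'bat': sets bits 0 3 -> bits=100110000000
insert 'elk' would touch bits 8; currently bit8=0
Bits that are 0 among those (would change 0->1): 8

Answer: 8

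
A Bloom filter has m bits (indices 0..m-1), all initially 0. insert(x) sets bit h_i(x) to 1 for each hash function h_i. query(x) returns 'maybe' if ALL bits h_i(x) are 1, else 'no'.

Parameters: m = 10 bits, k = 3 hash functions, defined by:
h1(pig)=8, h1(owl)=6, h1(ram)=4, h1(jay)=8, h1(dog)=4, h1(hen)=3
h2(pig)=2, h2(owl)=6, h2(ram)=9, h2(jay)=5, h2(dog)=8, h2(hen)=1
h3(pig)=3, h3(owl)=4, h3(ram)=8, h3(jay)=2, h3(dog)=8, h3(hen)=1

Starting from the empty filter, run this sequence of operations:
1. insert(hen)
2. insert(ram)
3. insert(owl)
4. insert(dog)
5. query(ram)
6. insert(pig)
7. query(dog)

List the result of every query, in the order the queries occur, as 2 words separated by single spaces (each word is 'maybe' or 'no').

Start: bits=0000000000
Op 1: insert hen -> sets bits 1 3 -> bits=0101000000
Op 2: insert ram -> sets bits 4 8 9 -> bits=0101100011
Op 3: insert owl -> sets bits 4 6 -> bits=0101101011
Op 4: insert dog -> sets bits 4 8 -> bits=0101101011
Op 5: query ram -> checks bit4=1, bit8=1, bit9=1 (all 1) -> maybe
Op 6: insert pig -> sets bits 2 3 8 -> bits=0111101011
Op 7: query dog -> checks bit4=1, bit8=1 (all 1) -> maybe
Query results in order: maybe maybe

Answer: maybe maybe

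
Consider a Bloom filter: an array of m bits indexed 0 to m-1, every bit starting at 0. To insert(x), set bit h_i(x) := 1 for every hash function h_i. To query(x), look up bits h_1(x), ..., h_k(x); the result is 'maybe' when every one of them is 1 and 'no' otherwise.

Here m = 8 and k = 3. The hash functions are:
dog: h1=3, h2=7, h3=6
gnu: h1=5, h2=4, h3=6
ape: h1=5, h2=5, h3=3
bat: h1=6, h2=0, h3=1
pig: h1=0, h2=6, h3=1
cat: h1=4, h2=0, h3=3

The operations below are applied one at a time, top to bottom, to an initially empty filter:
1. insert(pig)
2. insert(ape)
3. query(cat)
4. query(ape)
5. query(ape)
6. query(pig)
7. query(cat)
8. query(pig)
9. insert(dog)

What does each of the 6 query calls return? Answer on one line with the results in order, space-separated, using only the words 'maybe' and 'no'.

Start: bits=00000000
Op 1: insert pig -> sets bits 0 1 6 -> bits=11000010
Op 2: insert ape -> sets bits 3 5 -> bits=11010110
Op 3: query cat -> checks bit0=1, bit3=1, bit4=0 (has a 0) -> no
Op 4: query ape -> checks bit3=1, bit5=1 (all 1) -> maybe
Op 5: query ape -> checks bit3=1, bit5=1 (all 1) -> maybe
Op 6: query pig -> checks bit0=1, bit1=1, bit6=1 (all 1) -> maybe
Op 7: query cat -> checks bit0=1, bit3=1, bit4=0 (has a 0) -> no
Op 8: query pig -> checks bit0=1, bit1=1, bit6=1 (all 1) -> maybe
Op 9: insert dog -> sets bits 3 6 7 -> bits=11010111
Query results in order: no maybe maybe maybe no maybe

Answer: no maybe maybe maybe no maybe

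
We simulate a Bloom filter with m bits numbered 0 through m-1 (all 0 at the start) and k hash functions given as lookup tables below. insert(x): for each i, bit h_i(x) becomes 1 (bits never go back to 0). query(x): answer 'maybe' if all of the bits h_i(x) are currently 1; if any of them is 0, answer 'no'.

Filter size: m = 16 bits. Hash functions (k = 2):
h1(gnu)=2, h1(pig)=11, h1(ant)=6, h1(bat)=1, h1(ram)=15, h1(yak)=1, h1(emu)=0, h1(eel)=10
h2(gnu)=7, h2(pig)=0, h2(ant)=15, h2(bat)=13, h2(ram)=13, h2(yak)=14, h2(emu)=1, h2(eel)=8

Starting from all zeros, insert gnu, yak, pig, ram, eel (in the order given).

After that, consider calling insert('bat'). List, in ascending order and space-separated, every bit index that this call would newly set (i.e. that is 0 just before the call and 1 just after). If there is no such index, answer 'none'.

Start: bits=0000000000000000
After insert 'gnu': sets bits 2 7 -> bits=0010000100000000
After insert 'yak': sets bits 1 14 -> bits=0110000100000010
After insert 'pig': sets bits 0 11 -> bits=1110000100010010
After insert 'ram': sets bits 13 15 -> bits=1110000100010111
After insert 'eel': sets bits 8 10 -> bits=1110000110110111
insert 'bat' would touch bits 1 13; currently bit1=1, bit13=1
Bits that are 0 among those (would change 0->1): none

Answer: none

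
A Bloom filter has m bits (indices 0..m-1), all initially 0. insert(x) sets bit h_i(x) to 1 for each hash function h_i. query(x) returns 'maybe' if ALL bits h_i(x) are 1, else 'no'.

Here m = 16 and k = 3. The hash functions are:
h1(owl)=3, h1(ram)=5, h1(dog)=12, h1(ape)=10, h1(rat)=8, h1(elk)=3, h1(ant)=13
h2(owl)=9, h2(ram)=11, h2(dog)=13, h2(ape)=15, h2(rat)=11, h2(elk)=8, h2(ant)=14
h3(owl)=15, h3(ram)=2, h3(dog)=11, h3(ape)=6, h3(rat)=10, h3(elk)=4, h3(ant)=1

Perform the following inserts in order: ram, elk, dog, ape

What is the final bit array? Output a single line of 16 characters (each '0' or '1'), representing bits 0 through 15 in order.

Answer: 0011111010111101

Derivation:
Start: bits=0000000000000000
After insert 'ram': sets bits 2 5 11 -> bits=0010010000010000
After insert 'elk': sets bits 3 4 8 -> bits=0011110010010000
After insert 'dog': sets bits 11 12 13 -> bits=0011110010011100
After insert 'ape': sets bits 6 10 15 -> bits=0011111010111101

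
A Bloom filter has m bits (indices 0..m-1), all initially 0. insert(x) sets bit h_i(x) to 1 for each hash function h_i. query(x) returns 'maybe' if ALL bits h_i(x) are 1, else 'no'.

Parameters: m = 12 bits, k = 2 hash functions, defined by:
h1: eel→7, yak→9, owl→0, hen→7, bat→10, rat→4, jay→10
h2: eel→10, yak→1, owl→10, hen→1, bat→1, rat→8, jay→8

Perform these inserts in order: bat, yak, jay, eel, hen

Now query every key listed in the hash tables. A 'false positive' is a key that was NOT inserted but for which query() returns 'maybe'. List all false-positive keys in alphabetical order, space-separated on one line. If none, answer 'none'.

Answer: none

Derivation:
Start: bits=000000000000
After insert 'bat': sets bits 1 10 -> bits=010000000010
After insert 'yak': sets bits 1 9 -> bits=010000000110
After insert 'jay': sets bits 8 10 -> bits=010000001110
After insert 'eel': sets bits 7 10 -> bits=010000011110
After insert 'hen': sets bits 1 7 -> bits=010000011110
Not inserted: owl rat — query each against bits=010000011110:
query owl: checks bit0=0, bit10=1 (has a 0) -> no => not a false positive
query rat: checks bit4=0, bit8=1 (has a 0) -> no => not a false positive
False positives (alphabetical): none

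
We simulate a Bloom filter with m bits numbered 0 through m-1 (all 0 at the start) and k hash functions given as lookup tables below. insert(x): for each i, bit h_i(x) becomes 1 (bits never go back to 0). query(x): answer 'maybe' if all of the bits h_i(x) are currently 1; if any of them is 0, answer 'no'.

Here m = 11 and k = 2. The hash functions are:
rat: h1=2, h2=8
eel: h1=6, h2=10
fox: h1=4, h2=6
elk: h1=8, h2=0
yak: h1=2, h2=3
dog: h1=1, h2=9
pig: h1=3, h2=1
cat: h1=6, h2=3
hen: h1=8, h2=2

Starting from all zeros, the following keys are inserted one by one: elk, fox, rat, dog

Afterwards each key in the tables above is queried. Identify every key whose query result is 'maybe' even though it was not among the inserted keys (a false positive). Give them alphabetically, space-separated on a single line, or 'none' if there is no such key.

Start: bits=00000000000
After insert 'elk': sets bits 0 8 -> bits=10000000100
After insert 'fox': sets bits 4 6 -> bits=10001010100
After insert 'rat': sets bits 2 8 -> bits=10101010100
After insert 'dog': sets bits 1 9 -> bits=11101010110
Not inserted: cat eel hen pig yak — query each against bits=11101010110:
query cat: checks bit3=0, bit6=1 (has a 0) -> no => not a false positive
query eel: checks bit6=1, bit10=0 (has a 0) -> no => not a false positive
query hen: checks bit2=1, bit8=1 (all 1) -> maybe => FALSE POSITIVE
query pig: checks bit1=1, bit3=0 (has a 0) -> no => not a false positive
query yak: checks bit2=1, bit3=0 (has a 0) -> no => not a false positive
False positives (alphabetical): hen

Answer: hen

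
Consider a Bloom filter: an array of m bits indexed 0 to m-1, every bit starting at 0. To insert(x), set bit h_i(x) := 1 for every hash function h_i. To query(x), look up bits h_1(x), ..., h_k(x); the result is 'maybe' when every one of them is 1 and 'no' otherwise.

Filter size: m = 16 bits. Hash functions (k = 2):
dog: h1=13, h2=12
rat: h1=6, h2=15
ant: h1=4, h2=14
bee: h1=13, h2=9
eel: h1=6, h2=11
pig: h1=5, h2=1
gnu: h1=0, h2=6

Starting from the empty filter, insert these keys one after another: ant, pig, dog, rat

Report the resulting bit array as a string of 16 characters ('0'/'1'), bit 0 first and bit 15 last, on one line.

Start: bits=0000000000000000
After insert 'ant': sets bits 4 14 -> bits=0000100000000010
After insert 'pig': sets bits 1 5 -> bits=0100110000000010
After insert 'dog': sets bits 12 13 -> bits=0100110000001110
After insert 'rat': sets bits 6 15 -> bits=0100111000001111

Answer: 0100111000001111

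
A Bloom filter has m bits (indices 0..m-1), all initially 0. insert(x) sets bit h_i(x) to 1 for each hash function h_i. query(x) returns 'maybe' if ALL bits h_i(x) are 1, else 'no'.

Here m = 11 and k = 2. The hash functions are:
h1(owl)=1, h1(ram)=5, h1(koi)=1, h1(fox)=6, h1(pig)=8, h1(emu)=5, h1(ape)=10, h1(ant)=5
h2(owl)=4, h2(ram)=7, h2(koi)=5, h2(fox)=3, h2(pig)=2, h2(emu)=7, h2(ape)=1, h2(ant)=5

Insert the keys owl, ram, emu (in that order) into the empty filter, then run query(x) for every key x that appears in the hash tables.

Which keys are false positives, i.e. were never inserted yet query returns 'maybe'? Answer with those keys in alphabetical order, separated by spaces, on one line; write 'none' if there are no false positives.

Start: bits=00000000000
After insert 'owl': sets bits 1 4 -> bits=01001000000
After insert 'ram': sets bits 5 7 -> bits=01001101000
After insert 'emu': sets bits 5 7 -> bits=01001101000
Not inserted: ant ape fox koi pig — query each against bits=01001101000:
query ant: checks bit5=1 (all 1) -> maybe => FALSE POSITIVE
query ape: checks bit1=1, bit10=0 (has a 0) -> no => not a false positive
query fox: checks bit3=0, bit6=0 (has a 0) -> no => not a false positive
query koi: checks bit1=1, bit5=1 (all 1) -> maybe => FALSE POSITIVE
query pig: checks bit2=0, bit8=0 (has a 0) -> no => not a false positive
False positives (alphabetical): ant koi

Answer: ant koi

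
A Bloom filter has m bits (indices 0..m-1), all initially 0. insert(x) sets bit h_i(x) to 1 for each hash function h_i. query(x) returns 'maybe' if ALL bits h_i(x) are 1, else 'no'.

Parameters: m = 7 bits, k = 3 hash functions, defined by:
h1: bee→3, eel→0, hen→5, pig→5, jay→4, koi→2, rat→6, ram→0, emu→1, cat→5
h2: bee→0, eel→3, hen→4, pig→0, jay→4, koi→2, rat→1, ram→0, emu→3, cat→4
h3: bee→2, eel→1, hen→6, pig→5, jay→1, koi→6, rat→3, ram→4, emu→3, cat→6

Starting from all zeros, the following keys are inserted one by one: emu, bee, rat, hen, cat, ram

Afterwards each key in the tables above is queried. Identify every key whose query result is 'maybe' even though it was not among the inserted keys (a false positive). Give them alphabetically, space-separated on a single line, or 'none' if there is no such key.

Start: bits=0000000
After insert 'emu': sets bits 1 3 -> bits=0101000
After insert 'bee': sets bits 0 2 3 -> bits=1111000
After insert 'rat': sets bits 1 3 6 -> bits=1111001
After insert 'hen': sets bits 4 5 6 -> bits=1111111
After insert 'cat': sets bits 4 5 6 -> bits=1111111
After insert 'ram': sets bits 0 4 -> bits=1111111
Not inserted: eel jay koi pig — query each against bits=1111111:
query eel: checks bit0=1, bit1=1, bit3=1 (all 1) -> maybe => FALSE POSITIVE
query jay: checks bit1=1, bit4=1 (all 1) -> maybe => FALSE POSITIVE
query koi: checks bit2=1, bit6=1 (all 1) -> maybe => FALSE POSITIVE
query pig: checks bit0=1, bit5=1 (all 1) -> maybe => FALSE POSITIVE
False positives (alphabetical): eel jay koi pig

Answer: eel jay koi pig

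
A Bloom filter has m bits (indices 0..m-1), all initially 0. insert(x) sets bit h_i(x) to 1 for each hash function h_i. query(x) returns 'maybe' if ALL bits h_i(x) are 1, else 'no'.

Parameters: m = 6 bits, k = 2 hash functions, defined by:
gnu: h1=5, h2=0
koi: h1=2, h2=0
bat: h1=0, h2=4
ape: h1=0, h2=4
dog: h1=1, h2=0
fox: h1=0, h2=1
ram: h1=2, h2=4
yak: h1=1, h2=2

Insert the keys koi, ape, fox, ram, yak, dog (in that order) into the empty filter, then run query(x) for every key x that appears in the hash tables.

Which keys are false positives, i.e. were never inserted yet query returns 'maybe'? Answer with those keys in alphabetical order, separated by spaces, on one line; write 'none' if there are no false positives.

Answer: bat

Derivation:
Start: bits=000000
After insert 'koi': sets bits 0 2 -> bits=101000
After insert 'ape': sets bits 0 4 -> bits=101010
After insert 'fox': sets bits 0 1 -> bits=111010
After insert 'ram': sets bits 2 4 -> bits=111010
After insert 'yak': sets bits 1 2 -> bits=111010
After insert 'dog': sets bits 0 1 -> bits=111010
Not inserted: bat gnu — query each against bits=111010:
query bat: checks bit0=1, bit4=1 (all 1) -> maybe => FALSE POSITIVE
query gnu: checks bit0=1, bit5=0 (has a 0) -> no => not a false positive
False positives (alphabetical): bat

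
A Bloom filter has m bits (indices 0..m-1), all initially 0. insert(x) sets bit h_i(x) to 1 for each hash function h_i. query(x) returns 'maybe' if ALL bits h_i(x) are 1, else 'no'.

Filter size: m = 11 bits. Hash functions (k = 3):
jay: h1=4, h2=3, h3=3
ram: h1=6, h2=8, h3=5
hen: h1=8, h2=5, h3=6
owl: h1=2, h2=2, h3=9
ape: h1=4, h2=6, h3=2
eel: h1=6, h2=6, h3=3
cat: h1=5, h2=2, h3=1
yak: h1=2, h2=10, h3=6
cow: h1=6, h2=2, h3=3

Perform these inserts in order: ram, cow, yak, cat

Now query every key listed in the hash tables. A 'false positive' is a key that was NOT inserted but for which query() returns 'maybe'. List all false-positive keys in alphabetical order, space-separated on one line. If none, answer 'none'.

Start: bits=00000000000
After insert 'ram': sets bits 5 6 8 -> bits=00000110100
After insert 'cow': sets bits 2 3 6 -> bits=00110110100
After insert 'yak': sets bits 2 6 10 -> bits=00110110101
After insert 'cat': sets bits 1 2 5 -> bits=01110110101
Not inserted: ape eel hen jay owl — query each against bits=01110110101:
query ape: checks bit2=1, bit4=0, bit6=1 (has a 0) -> no => not a false positive
query eel: checks bit3=1, bit6=1 (all 1) -> maybe => FALSE POSITIVE
query hen: checks bit5=1, bit6=1, bit8=1 (all 1) -> maybe => FALSE POSITIVE
query jay: checks bit3=1, bit4=0 (has a 0) -> no => not a false positive
query owl: checks bit2=1, bit9=0 (has a 0) -> no => not a false positive
False positives (alphabetical): eel hen

Answer: eel hen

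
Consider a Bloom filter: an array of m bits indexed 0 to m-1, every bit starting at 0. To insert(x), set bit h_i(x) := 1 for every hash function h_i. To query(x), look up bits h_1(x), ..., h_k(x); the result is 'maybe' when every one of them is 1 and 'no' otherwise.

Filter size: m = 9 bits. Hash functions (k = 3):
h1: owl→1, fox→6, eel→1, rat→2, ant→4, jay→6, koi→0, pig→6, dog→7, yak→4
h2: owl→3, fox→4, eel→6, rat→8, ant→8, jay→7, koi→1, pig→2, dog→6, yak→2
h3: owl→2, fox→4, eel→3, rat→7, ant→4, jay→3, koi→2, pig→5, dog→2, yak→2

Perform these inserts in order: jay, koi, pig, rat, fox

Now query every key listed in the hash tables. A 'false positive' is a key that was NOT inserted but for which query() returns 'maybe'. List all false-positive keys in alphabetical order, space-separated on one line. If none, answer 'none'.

Start: bits=000000000
After insert 'jay': sets bits 3 6 7 -> bits=000100110
After insert 'koi': sets bits 0 1 2 -> bits=111100110
After insert 'pig': sets bits 2 5 6 -> bits=111101110
After insert 'rat': sets bits 2 7 8 -> bits=111101111
After insert 'fox': sets bits 4 6 -> bits=111111111
Not inserted: ant dog eel owl yak — query each against bits=111111111:
query ant: checks bit4=1, bit8=1 (all 1) -> maybe => FALSE POSITIVE
query dog: checks bit2=1, bit6=1, bit7=1 (all 1) -> maybe => FALSE POSITIVE
query eel: checks bit1=1, bit3=1, bit6=1 (all 1) -> maybe => FALSE POSITIVE
query owl: checks bit1=1, bit2=1, bit3=1 (all 1) -> maybe => FALSE POSITIVE
query yak: checks bit2=1, bit4=1 (all 1) -> maybe => FALSE POSITIVE
False positives (alphabetical): ant dog eel owl yak

Answer: ant dog eel owl yak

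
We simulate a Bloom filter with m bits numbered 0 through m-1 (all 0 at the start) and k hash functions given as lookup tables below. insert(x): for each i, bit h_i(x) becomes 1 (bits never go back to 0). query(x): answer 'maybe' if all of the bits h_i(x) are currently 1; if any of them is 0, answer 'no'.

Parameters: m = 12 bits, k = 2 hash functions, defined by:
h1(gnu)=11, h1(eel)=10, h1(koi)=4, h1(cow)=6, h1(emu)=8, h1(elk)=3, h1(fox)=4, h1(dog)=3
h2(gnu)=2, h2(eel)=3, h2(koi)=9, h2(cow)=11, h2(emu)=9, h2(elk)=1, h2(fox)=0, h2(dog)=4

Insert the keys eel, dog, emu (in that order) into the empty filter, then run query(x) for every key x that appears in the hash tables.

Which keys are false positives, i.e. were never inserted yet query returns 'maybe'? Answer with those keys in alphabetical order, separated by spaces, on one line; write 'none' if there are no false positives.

Answer: koi

Derivation:
Start: bits=000000000000
After insert 'eel': sets bits 3 10 -> bits=000100000010
After insert 'dog': sets bits 3 4 -> bits=000110000010
After insert 'emu': sets bits 8 9 -> bits=000110001110
Not inserted: cow elk fox gnu koi — query each against bits=000110001110:
query cow: checks bit6=0, bit11=0 (has a 0) -> no => not a false positive
query elk: checks bit1=0, bit3=1 (has a 0) -> no => not a false positive
query fox: checks bit0=0, bit4=1 (has a 0) -> no => not a false positive
query gnu: checks bit2=0, bit11=0 (has a 0) -> no => not a false positive
query koi: checks bit4=1, bit9=1 (all 1) -> maybe => FALSE POSITIVE
False positives (alphabetical): koi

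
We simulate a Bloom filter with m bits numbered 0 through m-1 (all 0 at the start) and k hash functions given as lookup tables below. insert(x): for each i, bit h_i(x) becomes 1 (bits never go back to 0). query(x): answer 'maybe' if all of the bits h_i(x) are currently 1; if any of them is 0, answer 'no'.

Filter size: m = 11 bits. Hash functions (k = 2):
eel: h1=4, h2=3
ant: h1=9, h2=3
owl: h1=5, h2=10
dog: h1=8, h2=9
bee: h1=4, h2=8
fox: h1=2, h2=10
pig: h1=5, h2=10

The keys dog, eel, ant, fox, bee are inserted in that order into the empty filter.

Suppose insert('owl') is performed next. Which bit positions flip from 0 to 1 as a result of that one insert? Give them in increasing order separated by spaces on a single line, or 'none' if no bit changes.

Start: bits=00000000000
After insert 'dog': sets bits 8 9 -> bits=00000000110
After insert 'eel': sets bits 3 4 -> bits=00011000110
After insert 'ant': sets bits 3 9 -> bits=00011000110
After insert 'fox': sets bits 2 10 -> bits=00111000111
After insert 'bee': sets bits 4 8 -> bits=00111000111
insert 'owl' would touch bits 5 10; currently bit5=0, bit10=1
Bits that are 0 among those (would change 0->1): 5

Answer: 5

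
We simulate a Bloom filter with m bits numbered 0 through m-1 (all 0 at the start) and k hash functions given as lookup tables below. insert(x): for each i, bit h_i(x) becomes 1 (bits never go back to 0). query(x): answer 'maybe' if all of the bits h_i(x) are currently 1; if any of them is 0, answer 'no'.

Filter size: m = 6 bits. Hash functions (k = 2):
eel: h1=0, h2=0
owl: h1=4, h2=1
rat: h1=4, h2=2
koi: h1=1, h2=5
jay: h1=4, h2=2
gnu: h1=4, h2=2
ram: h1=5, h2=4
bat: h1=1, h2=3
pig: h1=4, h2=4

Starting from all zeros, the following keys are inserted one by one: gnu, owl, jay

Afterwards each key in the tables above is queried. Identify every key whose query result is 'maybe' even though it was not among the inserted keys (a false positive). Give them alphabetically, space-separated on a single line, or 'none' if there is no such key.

Answer: pig rat

Derivation:
Start: bits=000000
After insert 'gnu': sets bits 2 4 -> bits=001010
After insert 'owl': sets bits 1 4 -> bits=011010
After insert 'jay': sets bits 2 4 -> bits=011010
Not inserted: bat eel koi pig ram rat — query each against bits=011010:
query bat: checks bit1=1, bit3=0 (has a 0) -> no => not a false positive
query eel: checks bit0=0 (has a 0) -> no => not a false positive
query koi: checks bit1=1, bit5=0 (has a 0) -> no => not a false positive
query pig: checks bit4=1 (all 1) -> maybe => FALSE POSITIVE
query ram: checks bit4=1, bit5=0 (has a 0) -> no => not a false positive
query rat: checks bit2=1, bit4=1 (all 1) -> maybe => FALSE POSITIVE
False positives (alphabetical): pig rat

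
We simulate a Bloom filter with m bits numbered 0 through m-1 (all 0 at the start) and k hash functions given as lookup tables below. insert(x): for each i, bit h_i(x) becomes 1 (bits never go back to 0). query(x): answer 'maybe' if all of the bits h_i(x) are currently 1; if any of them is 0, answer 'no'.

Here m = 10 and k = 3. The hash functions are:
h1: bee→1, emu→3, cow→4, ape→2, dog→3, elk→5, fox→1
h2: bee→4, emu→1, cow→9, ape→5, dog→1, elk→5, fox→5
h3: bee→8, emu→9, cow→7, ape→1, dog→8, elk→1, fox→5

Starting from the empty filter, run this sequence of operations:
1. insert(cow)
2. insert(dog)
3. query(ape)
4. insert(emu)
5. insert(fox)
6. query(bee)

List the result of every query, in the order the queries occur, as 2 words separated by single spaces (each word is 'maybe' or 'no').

Answer: no maybe

Derivation:
Start: bits=0000000000
Op 1: insert cow -> sets bits 4 7 9 -> bits=0000100101
Op 2: insert dog -> sets bits 1 3 8 -> bits=0101100111
Op 3: query ape -> checks bit1=1, bit2=0, bit5=0 (has a 0) -> no
Op 4: insert emu -> sets bits 1 3 9 -> bits=0101100111
Op 5: insert fox -> sets bits 1 5 -> bits=0101110111
Op 6: query bee -> checks bit1=1, bit4=1, bit8=1 (all 1) -> maybe
Query results in order: no maybe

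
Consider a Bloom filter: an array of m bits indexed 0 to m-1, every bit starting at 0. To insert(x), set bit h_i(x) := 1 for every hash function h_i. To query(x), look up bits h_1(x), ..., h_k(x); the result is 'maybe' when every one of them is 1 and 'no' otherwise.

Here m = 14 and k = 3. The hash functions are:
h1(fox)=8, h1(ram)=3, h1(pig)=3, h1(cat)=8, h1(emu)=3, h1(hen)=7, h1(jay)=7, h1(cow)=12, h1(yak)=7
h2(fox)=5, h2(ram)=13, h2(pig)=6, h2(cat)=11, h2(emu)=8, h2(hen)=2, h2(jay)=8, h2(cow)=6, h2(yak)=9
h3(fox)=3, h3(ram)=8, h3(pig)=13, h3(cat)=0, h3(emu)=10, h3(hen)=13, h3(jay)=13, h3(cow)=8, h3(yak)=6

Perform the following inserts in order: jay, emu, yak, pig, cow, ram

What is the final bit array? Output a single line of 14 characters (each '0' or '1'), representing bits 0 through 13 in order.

Answer: 00010011111011

Derivation:
Start: bits=00000000000000
After insert 'jay': sets bits 7 8 13 -> bits=00000001100001
After insert 'emu': sets bits 3 8 10 -> bits=00010001101001
After insert 'yak': sets bits 6 7 9 -> bits=00010011111001
After insert 'pig': sets bits 3 6 13 -> bits=00010011111001
After insert 'cow': sets bits 6 8 12 -> bits=00010011111011
After insert 'ram': sets bits 3 8 13 -> bits=00010011111011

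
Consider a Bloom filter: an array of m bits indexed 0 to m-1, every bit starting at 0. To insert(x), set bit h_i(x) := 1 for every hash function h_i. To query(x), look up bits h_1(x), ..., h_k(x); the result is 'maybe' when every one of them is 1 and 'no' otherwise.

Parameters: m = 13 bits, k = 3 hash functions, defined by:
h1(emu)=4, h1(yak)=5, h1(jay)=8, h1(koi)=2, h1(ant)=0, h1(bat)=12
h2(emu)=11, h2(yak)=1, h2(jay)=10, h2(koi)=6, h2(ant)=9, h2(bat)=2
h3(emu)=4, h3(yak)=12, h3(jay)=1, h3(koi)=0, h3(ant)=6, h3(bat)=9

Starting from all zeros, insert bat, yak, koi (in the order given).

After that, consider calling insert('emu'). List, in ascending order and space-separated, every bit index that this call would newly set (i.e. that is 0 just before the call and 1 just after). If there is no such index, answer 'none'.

Start: bits=0000000000000
After insert 'bat': sets bits 2 9 12 -> bits=0010000001001
After insert 'yak': sets bits 1 5 12 -> bits=0110010001001
After insert 'koi': sets bits 0 2 6 -> bits=1110011001001
insert 'emu' would touch bits 4 11; currently bit4=0, bit11=0
Bits that are 0 among those (would change 0->1): 4 11

Answer: 4 11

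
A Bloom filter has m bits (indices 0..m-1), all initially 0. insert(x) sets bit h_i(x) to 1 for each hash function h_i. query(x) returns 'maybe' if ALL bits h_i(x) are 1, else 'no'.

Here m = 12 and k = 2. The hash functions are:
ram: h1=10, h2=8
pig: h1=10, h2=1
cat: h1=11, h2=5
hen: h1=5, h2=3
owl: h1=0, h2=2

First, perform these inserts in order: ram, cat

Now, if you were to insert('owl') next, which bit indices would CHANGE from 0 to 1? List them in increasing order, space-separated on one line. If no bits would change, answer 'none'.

Answer: 0 2

Derivation:
Start: bits=000000000000
After insert 'ram': sets bits 8 10 -> bits=000000001010
After insert 'cat': sets bits 5 11 -> bits=000001001011
insert 'owl' would touch bits 0 2; currently bit0=0, bit2=0
Bits that are 0 among those (would change 0->1): 0 2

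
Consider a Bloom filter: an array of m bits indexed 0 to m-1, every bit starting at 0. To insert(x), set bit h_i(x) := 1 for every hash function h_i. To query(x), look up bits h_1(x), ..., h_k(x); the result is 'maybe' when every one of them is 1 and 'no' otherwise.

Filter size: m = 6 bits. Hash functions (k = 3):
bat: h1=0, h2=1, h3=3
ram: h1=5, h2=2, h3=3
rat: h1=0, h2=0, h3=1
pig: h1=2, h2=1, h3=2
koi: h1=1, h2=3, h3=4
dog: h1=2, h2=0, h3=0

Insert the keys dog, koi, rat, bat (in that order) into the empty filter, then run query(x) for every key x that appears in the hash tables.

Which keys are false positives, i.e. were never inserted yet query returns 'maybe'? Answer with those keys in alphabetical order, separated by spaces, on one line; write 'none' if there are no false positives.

Start: bits=000000
After insert 'dog': sets bits 0 2 -> bits=101000
After insert 'koi': sets bits 1 3 4 -> bits=111110
After insert 'rat': sets bits 0 1 -> bits=111110
After insert 'bat': sets bits 0 1 3 -> bits=111110
Not inserted: pig ram — query each against bits=111110:
query pig: checks bit1=1, bit2=1 (all 1) -> maybe => FALSE POSITIVE
query ram: checks bit2=1, bit3=1, bit5=0 (has a 0) -> no => not a false positive
False positives (alphabetical): pig

Answer: pig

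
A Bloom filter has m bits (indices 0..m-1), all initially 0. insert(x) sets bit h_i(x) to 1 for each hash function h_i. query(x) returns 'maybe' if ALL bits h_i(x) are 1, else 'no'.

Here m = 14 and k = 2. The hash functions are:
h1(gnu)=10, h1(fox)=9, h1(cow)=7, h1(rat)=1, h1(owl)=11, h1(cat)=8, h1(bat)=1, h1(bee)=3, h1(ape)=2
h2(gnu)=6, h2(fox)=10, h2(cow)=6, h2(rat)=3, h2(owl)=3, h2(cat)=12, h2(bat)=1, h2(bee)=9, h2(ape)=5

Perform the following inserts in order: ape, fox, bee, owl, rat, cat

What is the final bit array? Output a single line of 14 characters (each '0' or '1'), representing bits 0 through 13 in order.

Answer: 01110100111110

Derivation:
Start: bits=00000000000000
After insert 'ape': sets bits 2 5 -> bits=00100100000000
After insert 'fox': sets bits 9 10 -> bits=00100100011000
After insert 'bee': sets bits 3 9 -> bits=00110100011000
After insert 'owl': sets bits 3 11 -> bits=00110100011100
After insert 'rat': sets bits 1 3 -> bits=01110100011100
After insert 'cat': sets bits 8 12 -> bits=01110100111110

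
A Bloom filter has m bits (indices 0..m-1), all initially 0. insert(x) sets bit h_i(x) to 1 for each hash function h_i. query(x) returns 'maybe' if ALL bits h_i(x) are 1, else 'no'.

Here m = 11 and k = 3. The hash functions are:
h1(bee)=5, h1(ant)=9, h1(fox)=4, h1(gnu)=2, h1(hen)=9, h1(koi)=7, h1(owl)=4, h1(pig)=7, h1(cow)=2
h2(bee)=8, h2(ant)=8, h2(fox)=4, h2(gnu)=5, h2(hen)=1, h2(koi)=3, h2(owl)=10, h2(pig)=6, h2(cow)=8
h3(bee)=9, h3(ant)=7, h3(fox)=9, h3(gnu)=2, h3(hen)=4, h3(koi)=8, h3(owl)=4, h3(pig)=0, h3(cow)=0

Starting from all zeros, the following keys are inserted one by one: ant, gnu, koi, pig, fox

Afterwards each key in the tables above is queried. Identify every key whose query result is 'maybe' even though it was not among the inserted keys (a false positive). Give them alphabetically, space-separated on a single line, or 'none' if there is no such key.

Answer: bee cow

Derivation:
Start: bits=00000000000
After insert 'ant': sets bits 7 8 9 -> bits=00000001110
After insert 'gnu': sets bits 2 5 -> bits=00100101110
After insert 'koi': sets bits 3 7 8 -> bits=00110101110
After insert 'pig': sets bits 0 6 7 -> bits=10110111110
After insert 'fox': sets bits 4 9 -> bits=10111111110
Not inserted: bee cow hen owl — query each against bits=10111111110:
query bee: checks bit5=1, bit8=1, bit9=1 (all 1) -> maybe => FALSE POSITIVE
query cow: checks bit0=1, bit2=1, bit8=1 (all 1) -> maybe => FALSE POSITIVE
query hen: checks bit1=0, bit4=1, bit9=1 (has a 0) -> no => not a false positive
query owl: checks bit4=1, bit10=0 (has a 0) -> no => not a false positive
False positives (alphabetical): bee cow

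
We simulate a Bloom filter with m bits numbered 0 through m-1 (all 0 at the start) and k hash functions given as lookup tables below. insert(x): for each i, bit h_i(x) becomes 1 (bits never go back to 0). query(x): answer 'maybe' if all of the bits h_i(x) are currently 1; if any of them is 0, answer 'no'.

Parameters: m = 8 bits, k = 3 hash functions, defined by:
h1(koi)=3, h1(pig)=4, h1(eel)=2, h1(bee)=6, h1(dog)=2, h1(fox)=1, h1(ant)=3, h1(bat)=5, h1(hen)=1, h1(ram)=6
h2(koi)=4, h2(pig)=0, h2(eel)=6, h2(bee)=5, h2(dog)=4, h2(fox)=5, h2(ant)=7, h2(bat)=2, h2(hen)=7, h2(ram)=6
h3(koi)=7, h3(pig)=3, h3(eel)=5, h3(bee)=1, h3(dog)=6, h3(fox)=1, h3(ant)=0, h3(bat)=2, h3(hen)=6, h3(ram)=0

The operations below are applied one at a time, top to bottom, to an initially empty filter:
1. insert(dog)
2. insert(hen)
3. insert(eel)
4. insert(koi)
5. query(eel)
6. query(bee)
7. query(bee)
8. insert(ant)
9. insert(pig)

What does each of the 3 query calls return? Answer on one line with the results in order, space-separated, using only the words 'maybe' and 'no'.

Answer: maybe maybe maybe

Derivation:
Start: bits=00000000
Op 1: insert dog -> sets bits 2 4 6 -> bits=00101010
Op 2: insert hen -> sets bits 1 6 7 -> bits=01101011
Op 3: insert eel -> sets bits 2 5 6 -> bits=01101111
Op 4: insert koi -> sets bits 3 4 7 -> bits=01111111
Op 5: query eel -> checks bit2=1, bit5=1, bit6=1 (all 1) -> maybe
Op 6: query bee -> checks bit1=1, bit5=1, bit6=1 (all 1) -> maybe
Op 7: query bee -> checks bit1=1, bit5=1, bit6=1 (all 1) -> maybe
Op 8: insert ant -> sets bits 0 3 7 -> bits=11111111
Op 9: insert pig -> sets bits 0 3 4 -> bits=11111111
Query results in order: maybe maybe maybe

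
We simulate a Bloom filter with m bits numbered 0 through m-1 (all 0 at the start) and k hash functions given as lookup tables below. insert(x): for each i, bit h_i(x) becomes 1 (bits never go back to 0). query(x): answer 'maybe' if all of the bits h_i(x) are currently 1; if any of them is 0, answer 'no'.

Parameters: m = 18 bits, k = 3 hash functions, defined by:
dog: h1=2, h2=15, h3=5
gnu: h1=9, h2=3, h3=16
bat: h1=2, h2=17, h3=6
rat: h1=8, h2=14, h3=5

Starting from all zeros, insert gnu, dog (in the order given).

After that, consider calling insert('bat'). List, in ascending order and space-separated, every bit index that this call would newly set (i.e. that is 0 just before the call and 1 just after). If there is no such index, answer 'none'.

Answer: 6 17

Derivation:
Start: bits=000000000000000000
After insert 'gnu': sets bits 3 9 16 -> bits=000100000100000010
After insert 'dog': sets bits 2 5 15 -> bits=001101000100000110
insert 'bat' would touch bits 2 6 17; currently bit2=1, bit6=0, bit17=0
Bits that are 0 among those (would change 0->1): 6 17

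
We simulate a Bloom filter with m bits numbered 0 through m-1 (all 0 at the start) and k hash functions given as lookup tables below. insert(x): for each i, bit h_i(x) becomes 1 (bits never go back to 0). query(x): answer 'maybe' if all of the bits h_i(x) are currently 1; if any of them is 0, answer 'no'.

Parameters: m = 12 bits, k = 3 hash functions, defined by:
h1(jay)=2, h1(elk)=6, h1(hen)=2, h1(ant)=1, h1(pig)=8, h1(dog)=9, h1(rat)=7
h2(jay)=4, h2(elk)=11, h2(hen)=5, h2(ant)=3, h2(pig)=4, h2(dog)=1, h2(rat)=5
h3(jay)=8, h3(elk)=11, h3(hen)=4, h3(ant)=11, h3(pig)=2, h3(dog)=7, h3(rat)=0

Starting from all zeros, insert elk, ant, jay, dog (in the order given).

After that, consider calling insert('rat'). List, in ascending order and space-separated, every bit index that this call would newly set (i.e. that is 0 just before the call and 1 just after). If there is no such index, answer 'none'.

Answer: 0 5

Derivation:
Start: bits=000000000000
After insert 'elk': sets bits 6 11 -> bits=000000100001
After insert 'ant': sets bits 1 3 11 -> bits=010100100001
After insert 'jay': sets bits 2 4 8 -> bits=011110101001
After insert 'dog': sets bits 1 7 9 -> bits=011110111101
insert 'rat' would touch bits 0 5 7; currently bit0=0, bit5=0, bit7=1
Bits that are 0 among those (would change 0->1): 0 5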